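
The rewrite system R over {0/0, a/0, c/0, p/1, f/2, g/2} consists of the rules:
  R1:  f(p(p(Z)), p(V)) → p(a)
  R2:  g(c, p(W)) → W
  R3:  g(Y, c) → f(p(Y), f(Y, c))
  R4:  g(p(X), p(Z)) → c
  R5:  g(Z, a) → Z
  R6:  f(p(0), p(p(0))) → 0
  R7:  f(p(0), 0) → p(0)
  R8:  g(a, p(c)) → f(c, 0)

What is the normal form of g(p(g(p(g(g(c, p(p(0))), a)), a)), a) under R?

1. g(p(g(p(g(g(c, p(p(0))), a)), a)), a)  →  p(g(p(g(g(c, p(p(0))), a)), a))   [R5 at ε]
2. p(g(p(g(g(c, p(p(0))), a)), a))  →  p(p(g(g(c, p(p(0))), a)))   [R5 at 1]
3. p(p(g(g(c, p(p(0))), a)))  →  p(p(g(c, p(p(0)))))   [R5 at 1.1]
4. p(p(g(c, p(p(0)))))  →  p(p(p(0)))   [R2 at 1.1]

p(p(p(0)))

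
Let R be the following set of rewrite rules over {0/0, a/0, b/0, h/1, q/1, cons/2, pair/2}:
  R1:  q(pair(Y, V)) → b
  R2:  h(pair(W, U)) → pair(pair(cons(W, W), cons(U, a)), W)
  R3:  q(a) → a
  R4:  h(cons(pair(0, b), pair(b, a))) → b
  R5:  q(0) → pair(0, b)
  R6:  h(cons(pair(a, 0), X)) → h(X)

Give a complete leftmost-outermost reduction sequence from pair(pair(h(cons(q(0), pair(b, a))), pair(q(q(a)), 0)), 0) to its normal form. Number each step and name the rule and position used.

1. pair(pair(h(cons(q(0), pair(b, a))), pair(q(q(a)), 0)), 0)  →  pair(pair(h(cons(pair(0, b), pair(b, a))), pair(q(q(a)), 0)), 0)   [R5 at 1.1.1.1]
2. pair(pair(h(cons(pair(0, b), pair(b, a))), pair(q(q(a)), 0)), 0)  →  pair(pair(b, pair(q(q(a)), 0)), 0)   [R4 at 1.1]
3. pair(pair(b, pair(q(q(a)), 0)), 0)  →  pair(pair(b, pair(q(a), 0)), 0)   [R3 at 1.2.1.1]
4. pair(pair(b, pair(q(a), 0)), 0)  →  pair(pair(b, pair(a, 0)), 0)   [R3 at 1.2.1]

pair(pair(b, pair(a, 0)), 0)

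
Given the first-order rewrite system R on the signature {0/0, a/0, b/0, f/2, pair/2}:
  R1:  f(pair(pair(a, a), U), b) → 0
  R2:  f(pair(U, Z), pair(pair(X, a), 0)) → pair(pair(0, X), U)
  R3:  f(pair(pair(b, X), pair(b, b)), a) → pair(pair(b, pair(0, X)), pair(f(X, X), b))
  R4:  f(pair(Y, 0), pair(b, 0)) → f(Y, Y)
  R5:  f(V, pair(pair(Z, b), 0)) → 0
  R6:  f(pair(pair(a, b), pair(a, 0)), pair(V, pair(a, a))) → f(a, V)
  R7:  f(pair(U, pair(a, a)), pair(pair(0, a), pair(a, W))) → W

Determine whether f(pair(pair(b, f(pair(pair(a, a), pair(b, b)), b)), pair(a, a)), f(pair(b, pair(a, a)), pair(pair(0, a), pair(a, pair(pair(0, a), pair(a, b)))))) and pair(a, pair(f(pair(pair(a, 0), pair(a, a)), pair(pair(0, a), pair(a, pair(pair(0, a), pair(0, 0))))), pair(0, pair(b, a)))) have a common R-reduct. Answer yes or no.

Reduce t₁ = f(pair(pair(b, f(pair(pair(a, a), pair(b, b)), b)), pair(a, a)), f(pair(b, pair(a, a)), pair(pair(0, a), pair(a, pair(pair(0, a), pair(a, b)))))):
1. f(pair(pair(b, f(pair(pair(a, a), pair(b, b)), b)), pair(a, a)), f(pair(b, pair(a, a)), pair(pair(0, a), pair(a, pair(pair(0, a), pair(a, b))))))  →  f(pair(pair(b, 0), pair(a, a)), f(pair(b, pair(a, a)), pair(pair(0, a), pair(a, pair(pair(0, a), pair(a, b))))))   [R1 at 1.1.2]
2. f(pair(pair(b, 0), pair(a, a)), f(pair(b, pair(a, a)), pair(pair(0, a), pair(a, pair(pair(0, a), pair(a, b))))))  →  f(pair(pair(b, 0), pair(a, a)), pair(pair(0, a), pair(a, b)))   [R7 at 2]
3. f(pair(pair(b, 0), pair(a, a)), pair(pair(0, a), pair(a, b)))  →  b   [R7 at ε]

Reduce t₂ = pair(a, pair(f(pair(pair(a, 0), pair(a, a)), pair(pair(0, a), pair(a, pair(pair(0, a), pair(0, 0))))), pair(0, pair(b, a)))):
1. pair(a, pair(f(pair(pair(a, 0), pair(a, a)), pair(pair(0, a), pair(a, pair(pair(0, a), pair(0, 0))))), pair(0, pair(b, a))))  →  pair(a, pair(pair(pair(0, a), pair(0, 0)), pair(0, pair(b, a))))   [R7 at 2.1]

no — NF(t₁) = b, NF(t₂) = pair(a, pair(pair(pair(0, a), pair(0, 0)), pair(0, pair(b, a))))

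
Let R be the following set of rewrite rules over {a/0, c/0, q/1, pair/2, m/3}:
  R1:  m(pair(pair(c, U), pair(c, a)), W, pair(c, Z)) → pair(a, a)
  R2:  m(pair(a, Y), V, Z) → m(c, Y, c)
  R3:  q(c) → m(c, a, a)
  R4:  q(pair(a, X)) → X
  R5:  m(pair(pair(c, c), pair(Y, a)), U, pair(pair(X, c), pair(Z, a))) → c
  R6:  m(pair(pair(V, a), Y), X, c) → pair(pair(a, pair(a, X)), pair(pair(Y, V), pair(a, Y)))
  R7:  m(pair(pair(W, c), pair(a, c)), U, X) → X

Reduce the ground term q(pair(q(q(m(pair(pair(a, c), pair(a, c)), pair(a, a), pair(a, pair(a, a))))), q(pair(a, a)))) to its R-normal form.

a

1. q(pair(q(q(m(pair(pair(a, c), pair(a, c)), pair(a, a), pair(a, pair(a, a))))), q(pair(a, a))))  →  q(pair(q(q(pair(a, pair(a, a)))), q(pair(a, a))))   [R7 at 1.1.1.1]
2. q(pair(q(q(pair(a, pair(a, a)))), q(pair(a, a))))  →  q(pair(q(pair(a, a)), q(pair(a, a))))   [R4 at 1.1.1]
3. q(pair(q(pair(a, a)), q(pair(a, a))))  →  q(pair(a, q(pair(a, a))))   [R4 at 1.1]
4. q(pair(a, q(pair(a, a))))  →  q(pair(a, a))   [R4 at ε]
5. q(pair(a, a))  →  a   [R4 at ε]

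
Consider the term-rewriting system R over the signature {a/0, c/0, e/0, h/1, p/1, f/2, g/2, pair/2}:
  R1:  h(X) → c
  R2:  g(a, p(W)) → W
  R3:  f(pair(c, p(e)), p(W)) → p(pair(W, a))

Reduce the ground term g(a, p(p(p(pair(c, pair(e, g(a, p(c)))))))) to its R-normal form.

p(p(pair(c, pair(e, c))))

1. g(a, p(p(p(pair(c, pair(e, g(a, p(c))))))))  →  p(p(pair(c, pair(e, g(a, p(c))))))   [R2 at ε]
2. p(p(pair(c, pair(e, g(a, p(c))))))  →  p(p(pair(c, pair(e, c))))   [R2 at 1.1.2.2]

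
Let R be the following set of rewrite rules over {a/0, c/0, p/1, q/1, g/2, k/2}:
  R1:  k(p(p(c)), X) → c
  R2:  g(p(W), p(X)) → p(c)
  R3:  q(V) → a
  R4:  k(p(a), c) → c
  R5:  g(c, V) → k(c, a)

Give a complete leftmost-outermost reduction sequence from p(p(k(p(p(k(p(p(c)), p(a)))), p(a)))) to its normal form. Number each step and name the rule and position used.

1. p(p(k(p(p(k(p(p(c)), p(a)))), p(a))))  →  p(p(k(p(p(c)), p(a))))   [R1 at 1.1.1.1.1]
2. p(p(k(p(p(c)), p(a))))  →  p(p(c))   [R1 at 1.1]

p(p(c))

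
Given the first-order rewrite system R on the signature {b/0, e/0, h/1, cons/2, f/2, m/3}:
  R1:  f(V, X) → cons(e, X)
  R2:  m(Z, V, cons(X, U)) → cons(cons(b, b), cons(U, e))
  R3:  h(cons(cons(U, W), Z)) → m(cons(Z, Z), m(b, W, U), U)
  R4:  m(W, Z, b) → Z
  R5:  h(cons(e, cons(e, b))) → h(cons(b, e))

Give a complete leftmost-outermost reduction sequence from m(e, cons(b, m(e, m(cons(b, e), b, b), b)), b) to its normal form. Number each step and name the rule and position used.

1. m(e, cons(b, m(e, m(cons(b, e), b, b), b)), b)  →  cons(b, m(e, m(cons(b, e), b, b), b))   [R4 at ε]
2. cons(b, m(e, m(cons(b, e), b, b), b))  →  cons(b, m(cons(b, e), b, b))   [R4 at 2]
3. cons(b, m(cons(b, e), b, b))  →  cons(b, b)   [R4 at 2]

cons(b, b)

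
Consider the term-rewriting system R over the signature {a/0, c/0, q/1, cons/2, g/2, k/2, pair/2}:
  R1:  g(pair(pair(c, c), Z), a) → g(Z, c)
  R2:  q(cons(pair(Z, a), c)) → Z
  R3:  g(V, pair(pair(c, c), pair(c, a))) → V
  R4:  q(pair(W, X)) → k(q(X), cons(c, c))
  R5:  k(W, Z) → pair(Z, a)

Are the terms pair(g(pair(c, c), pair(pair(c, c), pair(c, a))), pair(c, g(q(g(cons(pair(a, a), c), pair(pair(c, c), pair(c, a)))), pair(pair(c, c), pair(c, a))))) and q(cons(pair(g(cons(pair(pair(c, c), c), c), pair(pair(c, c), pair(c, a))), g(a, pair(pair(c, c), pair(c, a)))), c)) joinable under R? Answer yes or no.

no — NF(t₁) = pair(pair(c, c), pair(c, a)), NF(t₂) = cons(pair(pair(c, c), c), c)

Reduce t₁ = pair(g(pair(c, c), pair(pair(c, c), pair(c, a))), pair(c, g(q(g(cons(pair(a, a), c), pair(pair(c, c), pair(c, a)))), pair(pair(c, c), pair(c, a))))):
1. pair(g(pair(c, c), pair(pair(c, c), pair(c, a))), pair(c, g(q(g(cons(pair(a, a), c), pair(pair(c, c), pair(c, a)))), pair(pair(c, c), pair(c, a)))))  →  pair(pair(c, c), pair(c, g(q(g(cons(pair(a, a), c), pair(pair(c, c), pair(c, a)))), pair(pair(c, c), pair(c, a)))))   [R3 at 1]
2. pair(pair(c, c), pair(c, g(q(g(cons(pair(a, a), c), pair(pair(c, c), pair(c, a)))), pair(pair(c, c), pair(c, a)))))  →  pair(pair(c, c), pair(c, q(g(cons(pair(a, a), c), pair(pair(c, c), pair(c, a))))))   [R3 at 2.2]
3. pair(pair(c, c), pair(c, q(g(cons(pair(a, a), c), pair(pair(c, c), pair(c, a))))))  →  pair(pair(c, c), pair(c, q(cons(pair(a, a), c))))   [R3 at 2.2.1]
4. pair(pair(c, c), pair(c, q(cons(pair(a, a), c))))  →  pair(pair(c, c), pair(c, a))   [R2 at 2.2]

Reduce t₂ = q(cons(pair(g(cons(pair(pair(c, c), c), c), pair(pair(c, c), pair(c, a))), g(a, pair(pair(c, c), pair(c, a)))), c)):
1. q(cons(pair(g(cons(pair(pair(c, c), c), c), pair(pair(c, c), pair(c, a))), g(a, pair(pair(c, c), pair(c, a)))), c))  →  q(cons(pair(cons(pair(pair(c, c), c), c), g(a, pair(pair(c, c), pair(c, a)))), c))   [R3 at 1.1.1]
2. q(cons(pair(cons(pair(pair(c, c), c), c), g(a, pair(pair(c, c), pair(c, a)))), c))  →  q(cons(pair(cons(pair(pair(c, c), c), c), a), c))   [R3 at 1.1.2]
3. q(cons(pair(cons(pair(pair(c, c), c), c), a), c))  →  cons(pair(pair(c, c), c), c)   [R2 at ε]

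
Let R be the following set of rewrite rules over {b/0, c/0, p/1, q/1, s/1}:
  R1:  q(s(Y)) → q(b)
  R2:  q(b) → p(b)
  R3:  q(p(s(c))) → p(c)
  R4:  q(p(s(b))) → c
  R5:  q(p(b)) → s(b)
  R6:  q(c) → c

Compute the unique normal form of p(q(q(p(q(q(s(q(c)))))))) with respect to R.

1. p(q(q(p(q(q(s(q(c))))))))  →  p(q(q(p(q(q(b))))))   [R1 at 1.1.1.1.1]
2. p(q(q(p(q(q(b))))))  →  p(q(q(p(q(p(b))))))   [R2 at 1.1.1.1.1]
3. p(q(q(p(q(p(b))))))  →  p(q(q(p(s(b)))))   [R5 at 1.1.1.1]
4. p(q(q(p(s(b)))))  →  p(q(c))   [R4 at 1.1]
5. p(q(c))  →  p(c)   [R6 at 1]

p(c)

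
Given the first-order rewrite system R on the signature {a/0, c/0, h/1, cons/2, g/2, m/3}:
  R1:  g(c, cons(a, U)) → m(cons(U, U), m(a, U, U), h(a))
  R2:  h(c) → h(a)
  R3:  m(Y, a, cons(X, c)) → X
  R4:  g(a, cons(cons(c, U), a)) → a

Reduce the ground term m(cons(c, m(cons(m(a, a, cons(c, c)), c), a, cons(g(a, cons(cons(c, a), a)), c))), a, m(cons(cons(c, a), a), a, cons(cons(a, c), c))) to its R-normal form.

1. m(cons(c, m(cons(m(a, a, cons(c, c)), c), a, cons(g(a, cons(cons(c, a), a)), c))), a, m(cons(cons(c, a), a), a, cons(cons(a, c), c)))  →  m(cons(c, g(a, cons(cons(c, a), a))), a, m(cons(cons(c, a), a), a, cons(cons(a, c), c)))   [R3 at 1.2]
2. m(cons(c, g(a, cons(cons(c, a), a))), a, m(cons(cons(c, a), a), a, cons(cons(a, c), c)))  →  m(cons(c, a), a, m(cons(cons(c, a), a), a, cons(cons(a, c), c)))   [R4 at 1.2]
3. m(cons(c, a), a, m(cons(cons(c, a), a), a, cons(cons(a, c), c)))  →  m(cons(c, a), a, cons(a, c))   [R3 at 3]
4. m(cons(c, a), a, cons(a, c))  →  a   [R3 at ε]

a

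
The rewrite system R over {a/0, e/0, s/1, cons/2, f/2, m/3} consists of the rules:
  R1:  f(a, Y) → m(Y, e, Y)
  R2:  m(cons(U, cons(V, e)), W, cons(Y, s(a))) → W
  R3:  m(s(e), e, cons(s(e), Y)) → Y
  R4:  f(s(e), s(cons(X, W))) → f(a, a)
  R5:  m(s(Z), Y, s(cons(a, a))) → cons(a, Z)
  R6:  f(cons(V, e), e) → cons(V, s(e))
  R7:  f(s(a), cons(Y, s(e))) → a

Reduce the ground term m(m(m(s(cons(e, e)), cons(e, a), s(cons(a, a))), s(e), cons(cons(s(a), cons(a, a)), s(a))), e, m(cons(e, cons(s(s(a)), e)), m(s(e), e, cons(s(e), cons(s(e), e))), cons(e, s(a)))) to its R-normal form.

e

1. m(m(m(s(cons(e, e)), cons(e, a), s(cons(a, a))), s(e), cons(cons(s(a), cons(a, a)), s(a))), e, m(cons(e, cons(s(s(a)), e)), m(s(e), e, cons(s(e), cons(s(e), e))), cons(e, s(a))))  →  m(m(cons(a, cons(e, e)), s(e), cons(cons(s(a), cons(a, a)), s(a))), e, m(cons(e, cons(s(s(a)), e)), m(s(e), e, cons(s(e), cons(s(e), e))), cons(e, s(a))))   [R5 at 1.1]
2. m(m(cons(a, cons(e, e)), s(e), cons(cons(s(a), cons(a, a)), s(a))), e, m(cons(e, cons(s(s(a)), e)), m(s(e), e, cons(s(e), cons(s(e), e))), cons(e, s(a))))  →  m(s(e), e, m(cons(e, cons(s(s(a)), e)), m(s(e), e, cons(s(e), cons(s(e), e))), cons(e, s(a))))   [R2 at 1]
3. m(s(e), e, m(cons(e, cons(s(s(a)), e)), m(s(e), e, cons(s(e), cons(s(e), e))), cons(e, s(a))))  →  m(s(e), e, m(s(e), e, cons(s(e), cons(s(e), e))))   [R2 at 3]
4. m(s(e), e, m(s(e), e, cons(s(e), cons(s(e), e))))  →  m(s(e), e, cons(s(e), e))   [R3 at 3]
5. m(s(e), e, cons(s(e), e))  →  e   [R3 at ε]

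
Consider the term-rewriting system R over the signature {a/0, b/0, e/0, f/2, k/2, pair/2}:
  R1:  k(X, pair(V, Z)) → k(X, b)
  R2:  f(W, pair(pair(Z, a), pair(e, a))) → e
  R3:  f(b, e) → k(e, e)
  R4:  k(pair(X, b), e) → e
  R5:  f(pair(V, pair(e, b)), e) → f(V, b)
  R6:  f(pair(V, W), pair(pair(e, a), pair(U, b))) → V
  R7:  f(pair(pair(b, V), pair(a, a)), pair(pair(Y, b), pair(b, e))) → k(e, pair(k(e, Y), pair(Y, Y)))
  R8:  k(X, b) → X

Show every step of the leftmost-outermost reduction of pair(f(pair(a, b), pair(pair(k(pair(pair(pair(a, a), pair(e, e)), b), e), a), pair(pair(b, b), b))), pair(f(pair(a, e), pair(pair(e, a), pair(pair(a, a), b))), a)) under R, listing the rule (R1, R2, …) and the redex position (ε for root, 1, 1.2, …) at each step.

pair(a, pair(a, a))

1. pair(f(pair(a, b), pair(pair(k(pair(pair(pair(a, a), pair(e, e)), b), e), a), pair(pair(b, b), b))), pair(f(pair(a, e), pair(pair(e, a), pair(pair(a, a), b))), a))  →  pair(f(pair(a, b), pair(pair(e, a), pair(pair(b, b), b))), pair(f(pair(a, e), pair(pair(e, a), pair(pair(a, a), b))), a))   [R4 at 1.2.1.1]
2. pair(f(pair(a, b), pair(pair(e, a), pair(pair(b, b), b))), pair(f(pair(a, e), pair(pair(e, a), pair(pair(a, a), b))), a))  →  pair(a, pair(f(pair(a, e), pair(pair(e, a), pair(pair(a, a), b))), a))   [R6 at 1]
3. pair(a, pair(f(pair(a, e), pair(pair(e, a), pair(pair(a, a), b))), a))  →  pair(a, pair(a, a))   [R6 at 2.1]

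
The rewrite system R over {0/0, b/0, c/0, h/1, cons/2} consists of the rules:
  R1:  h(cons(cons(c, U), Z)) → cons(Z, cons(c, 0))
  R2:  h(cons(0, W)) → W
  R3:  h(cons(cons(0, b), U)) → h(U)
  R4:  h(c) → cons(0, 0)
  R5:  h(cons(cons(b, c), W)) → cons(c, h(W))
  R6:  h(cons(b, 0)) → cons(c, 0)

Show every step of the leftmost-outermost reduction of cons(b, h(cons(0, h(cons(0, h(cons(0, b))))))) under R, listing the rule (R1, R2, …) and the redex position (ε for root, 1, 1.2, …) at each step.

1. cons(b, h(cons(0, h(cons(0, h(cons(0, b)))))))  →  cons(b, h(cons(0, h(cons(0, b)))))   [R2 at 2]
2. cons(b, h(cons(0, h(cons(0, b)))))  →  cons(b, h(cons(0, b)))   [R2 at 2]
3. cons(b, h(cons(0, b)))  →  cons(b, b)   [R2 at 2]

cons(b, b)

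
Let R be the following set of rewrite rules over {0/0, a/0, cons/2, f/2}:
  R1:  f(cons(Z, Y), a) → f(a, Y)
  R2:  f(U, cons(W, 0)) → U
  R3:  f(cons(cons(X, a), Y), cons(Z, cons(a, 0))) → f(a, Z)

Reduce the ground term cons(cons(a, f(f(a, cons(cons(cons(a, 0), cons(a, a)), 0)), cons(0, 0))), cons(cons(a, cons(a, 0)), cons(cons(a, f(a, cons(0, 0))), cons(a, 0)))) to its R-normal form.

1. cons(cons(a, f(f(a, cons(cons(cons(a, 0), cons(a, a)), 0)), cons(0, 0))), cons(cons(a, cons(a, 0)), cons(cons(a, f(a, cons(0, 0))), cons(a, 0))))  →  cons(cons(a, f(a, cons(cons(cons(a, 0), cons(a, a)), 0))), cons(cons(a, cons(a, 0)), cons(cons(a, f(a, cons(0, 0))), cons(a, 0))))   [R2 at 1.2]
2. cons(cons(a, f(a, cons(cons(cons(a, 0), cons(a, a)), 0))), cons(cons(a, cons(a, 0)), cons(cons(a, f(a, cons(0, 0))), cons(a, 0))))  →  cons(cons(a, a), cons(cons(a, cons(a, 0)), cons(cons(a, f(a, cons(0, 0))), cons(a, 0))))   [R2 at 1.2]
3. cons(cons(a, a), cons(cons(a, cons(a, 0)), cons(cons(a, f(a, cons(0, 0))), cons(a, 0))))  →  cons(cons(a, a), cons(cons(a, cons(a, 0)), cons(cons(a, a), cons(a, 0))))   [R2 at 2.2.1.2]

cons(cons(a, a), cons(cons(a, cons(a, 0)), cons(cons(a, a), cons(a, 0))))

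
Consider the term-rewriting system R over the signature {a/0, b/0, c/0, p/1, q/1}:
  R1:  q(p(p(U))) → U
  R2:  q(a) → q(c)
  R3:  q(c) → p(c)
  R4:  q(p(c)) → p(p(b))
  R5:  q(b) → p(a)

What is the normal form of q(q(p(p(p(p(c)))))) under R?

c

1. q(q(p(p(p(p(c))))))  →  q(p(p(c)))   [R1 at 1]
2. q(p(p(c)))  →  c   [R1 at ε]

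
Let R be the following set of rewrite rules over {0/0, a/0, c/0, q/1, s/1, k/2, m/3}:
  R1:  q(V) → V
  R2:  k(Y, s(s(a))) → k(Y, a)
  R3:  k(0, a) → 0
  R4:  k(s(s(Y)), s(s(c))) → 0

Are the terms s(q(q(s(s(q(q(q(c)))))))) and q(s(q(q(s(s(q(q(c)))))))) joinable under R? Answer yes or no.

Reduce t₁ = s(q(q(s(s(q(q(q(c)))))))):
1. s(q(q(s(s(q(q(q(c))))))))  →  s(q(s(s(q(q(q(c)))))))   [R1 at 1]
2. s(q(s(s(q(q(q(c)))))))  →  s(s(s(q(q(q(c))))))   [R1 at 1]
3. s(s(s(q(q(q(c))))))  →  s(s(s(q(q(c)))))   [R1 at 1.1.1]
4. s(s(s(q(q(c)))))  →  s(s(s(q(c))))   [R1 at 1.1.1]
5. s(s(s(q(c))))  →  s(s(s(c)))   [R1 at 1.1.1]

Reduce t₂ = q(s(q(q(s(s(q(q(c)))))))):
1. q(s(q(q(s(s(q(q(c))))))))  →  s(q(q(s(s(q(q(c)))))))   [R1 at ε]
2. s(q(q(s(s(q(q(c)))))))  →  s(q(s(s(q(q(c))))))   [R1 at 1]
3. s(q(s(s(q(q(c))))))  →  s(s(s(q(q(c)))))   [R1 at 1]
4. s(s(s(q(q(c)))))  →  s(s(s(q(c))))   [R1 at 1.1.1]
5. s(s(s(q(c))))  →  s(s(s(c)))   [R1 at 1.1.1]

yes — NF(t₁) = s(s(s(c))), NF(t₂) = s(s(s(c)))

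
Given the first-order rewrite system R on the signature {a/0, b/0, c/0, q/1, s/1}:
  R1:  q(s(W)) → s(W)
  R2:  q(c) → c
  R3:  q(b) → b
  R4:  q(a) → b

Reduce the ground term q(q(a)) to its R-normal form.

1. q(q(a))  →  q(b)   [R4 at 1]
2. q(b)  →  b   [R3 at ε]

b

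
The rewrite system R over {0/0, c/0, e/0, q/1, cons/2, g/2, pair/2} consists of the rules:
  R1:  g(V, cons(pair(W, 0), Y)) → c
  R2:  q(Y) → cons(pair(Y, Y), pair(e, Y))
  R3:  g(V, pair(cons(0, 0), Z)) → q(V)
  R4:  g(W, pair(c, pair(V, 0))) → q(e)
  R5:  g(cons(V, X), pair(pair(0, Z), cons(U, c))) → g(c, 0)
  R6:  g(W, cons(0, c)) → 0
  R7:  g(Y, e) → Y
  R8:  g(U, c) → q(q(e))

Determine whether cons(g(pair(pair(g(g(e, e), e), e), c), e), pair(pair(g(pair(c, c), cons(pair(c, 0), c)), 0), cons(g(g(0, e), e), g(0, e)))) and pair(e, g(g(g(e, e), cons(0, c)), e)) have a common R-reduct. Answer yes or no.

Reduce t₁ = cons(g(pair(pair(g(g(e, e), e), e), c), e), pair(pair(g(pair(c, c), cons(pair(c, 0), c)), 0), cons(g(g(0, e), e), g(0, e)))):
1. cons(g(pair(pair(g(g(e, e), e), e), c), e), pair(pair(g(pair(c, c), cons(pair(c, 0), c)), 0), cons(g(g(0, e), e), g(0, e))))  →  cons(pair(pair(g(g(e, e), e), e), c), pair(pair(g(pair(c, c), cons(pair(c, 0), c)), 0), cons(g(g(0, e), e), g(0, e))))   [R7 at 1]
2. cons(pair(pair(g(g(e, e), e), e), c), pair(pair(g(pair(c, c), cons(pair(c, 0), c)), 0), cons(g(g(0, e), e), g(0, e))))  →  cons(pair(pair(g(e, e), e), c), pair(pair(g(pair(c, c), cons(pair(c, 0), c)), 0), cons(g(g(0, e), e), g(0, e))))   [R7 at 1.1.1]
3. cons(pair(pair(g(e, e), e), c), pair(pair(g(pair(c, c), cons(pair(c, 0), c)), 0), cons(g(g(0, e), e), g(0, e))))  →  cons(pair(pair(e, e), c), pair(pair(g(pair(c, c), cons(pair(c, 0), c)), 0), cons(g(g(0, e), e), g(0, e))))   [R7 at 1.1.1]
4. cons(pair(pair(e, e), c), pair(pair(g(pair(c, c), cons(pair(c, 0), c)), 0), cons(g(g(0, e), e), g(0, e))))  →  cons(pair(pair(e, e), c), pair(pair(c, 0), cons(g(g(0, e), e), g(0, e))))   [R1 at 2.1.1]
5. cons(pair(pair(e, e), c), pair(pair(c, 0), cons(g(g(0, e), e), g(0, e))))  →  cons(pair(pair(e, e), c), pair(pair(c, 0), cons(g(0, e), g(0, e))))   [R7 at 2.2.1]
6. cons(pair(pair(e, e), c), pair(pair(c, 0), cons(g(0, e), g(0, e))))  →  cons(pair(pair(e, e), c), pair(pair(c, 0), cons(0, g(0, e))))   [R7 at 2.2.1]
7. cons(pair(pair(e, e), c), pair(pair(c, 0), cons(0, g(0, e))))  →  cons(pair(pair(e, e), c), pair(pair(c, 0), cons(0, 0)))   [R7 at 2.2.2]

Reduce t₂ = pair(e, g(g(g(e, e), cons(0, c)), e)):
1. pair(e, g(g(g(e, e), cons(0, c)), e))  →  pair(e, g(g(e, e), cons(0, c)))   [R7 at 2]
2. pair(e, g(g(e, e), cons(0, c)))  →  pair(e, 0)   [R6 at 2]

no — NF(t₁) = cons(pair(pair(e, e), c), pair(pair(c, 0), cons(0, 0))), NF(t₂) = pair(e, 0)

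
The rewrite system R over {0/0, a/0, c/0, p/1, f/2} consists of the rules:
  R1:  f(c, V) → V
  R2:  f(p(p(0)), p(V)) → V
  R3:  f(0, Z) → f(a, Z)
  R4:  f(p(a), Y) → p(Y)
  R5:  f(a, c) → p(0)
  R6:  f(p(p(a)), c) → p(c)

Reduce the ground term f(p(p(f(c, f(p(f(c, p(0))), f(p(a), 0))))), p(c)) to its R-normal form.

1. f(p(p(f(c, f(p(f(c, p(0))), f(p(a), 0))))), p(c))  →  f(p(p(f(p(f(c, p(0))), f(p(a), 0)))), p(c))   [R1 at 1.1.1]
2. f(p(p(f(p(f(c, p(0))), f(p(a), 0)))), p(c))  →  f(p(p(f(p(p(0)), f(p(a), 0)))), p(c))   [R1 at 1.1.1.1.1]
3. f(p(p(f(p(p(0)), f(p(a), 0)))), p(c))  →  f(p(p(f(p(p(0)), p(0)))), p(c))   [R4 at 1.1.1.2]
4. f(p(p(f(p(p(0)), p(0)))), p(c))  →  f(p(p(0)), p(c))   [R2 at 1.1.1]
5. f(p(p(0)), p(c))  →  c   [R2 at ε]

c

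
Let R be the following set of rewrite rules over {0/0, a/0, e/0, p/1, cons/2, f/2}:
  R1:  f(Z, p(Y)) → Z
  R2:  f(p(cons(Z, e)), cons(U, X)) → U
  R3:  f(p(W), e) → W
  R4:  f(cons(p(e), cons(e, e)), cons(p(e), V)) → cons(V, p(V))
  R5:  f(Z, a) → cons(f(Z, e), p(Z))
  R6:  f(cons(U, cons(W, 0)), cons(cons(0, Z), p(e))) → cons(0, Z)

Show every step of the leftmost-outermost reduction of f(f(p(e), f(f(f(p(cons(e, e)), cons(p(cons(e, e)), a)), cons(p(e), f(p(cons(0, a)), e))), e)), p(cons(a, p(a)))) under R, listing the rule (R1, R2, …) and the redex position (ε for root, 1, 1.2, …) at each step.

1. f(f(p(e), f(f(f(p(cons(e, e)), cons(p(cons(e, e)), a)), cons(p(e), f(p(cons(0, a)), e))), e)), p(cons(a, p(a))))  →  f(p(e), f(f(f(p(cons(e, e)), cons(p(cons(e, e)), a)), cons(p(e), f(p(cons(0, a)), e))), e))   [R1 at ε]
2. f(p(e), f(f(f(p(cons(e, e)), cons(p(cons(e, e)), a)), cons(p(e), f(p(cons(0, a)), e))), e))  →  f(p(e), f(f(p(cons(e, e)), cons(p(e), f(p(cons(0, a)), e))), e))   [R2 at 2.1.1]
3. f(p(e), f(f(p(cons(e, e)), cons(p(e), f(p(cons(0, a)), e))), e))  →  f(p(e), f(p(e), e))   [R2 at 2.1]
4. f(p(e), f(p(e), e))  →  f(p(e), e)   [R3 at 2]
5. f(p(e), e)  →  e   [R3 at ε]

e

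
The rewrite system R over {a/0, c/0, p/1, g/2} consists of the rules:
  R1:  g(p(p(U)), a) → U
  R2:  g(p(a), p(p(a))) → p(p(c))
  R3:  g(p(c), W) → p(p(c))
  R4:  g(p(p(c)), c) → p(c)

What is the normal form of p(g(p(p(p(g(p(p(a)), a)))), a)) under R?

1. p(g(p(p(p(g(p(p(a)), a)))), a))  →  p(p(g(p(p(a)), a)))   [R1 at 1]
2. p(p(g(p(p(a)), a)))  →  p(p(a))   [R1 at 1.1]

p(p(a))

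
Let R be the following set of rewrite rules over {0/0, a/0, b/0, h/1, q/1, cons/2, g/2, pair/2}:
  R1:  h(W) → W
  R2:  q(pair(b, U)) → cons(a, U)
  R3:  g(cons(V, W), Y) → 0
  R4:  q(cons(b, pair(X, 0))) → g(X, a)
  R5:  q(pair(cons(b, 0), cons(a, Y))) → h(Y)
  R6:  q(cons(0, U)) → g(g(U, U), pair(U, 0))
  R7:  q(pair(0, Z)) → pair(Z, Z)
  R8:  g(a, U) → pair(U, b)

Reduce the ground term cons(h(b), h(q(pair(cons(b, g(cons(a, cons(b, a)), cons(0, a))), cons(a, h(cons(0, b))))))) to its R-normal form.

1. cons(h(b), h(q(pair(cons(b, g(cons(a, cons(b, a)), cons(0, a))), cons(a, h(cons(0, b)))))))  →  cons(b, h(q(pair(cons(b, g(cons(a, cons(b, a)), cons(0, a))), cons(a, h(cons(0, b)))))))   [R1 at 1]
2. cons(b, h(q(pair(cons(b, g(cons(a, cons(b, a)), cons(0, a))), cons(a, h(cons(0, b)))))))  →  cons(b, q(pair(cons(b, g(cons(a, cons(b, a)), cons(0, a))), cons(a, h(cons(0, b))))))   [R1 at 2]
3. cons(b, q(pair(cons(b, g(cons(a, cons(b, a)), cons(0, a))), cons(a, h(cons(0, b))))))  →  cons(b, q(pair(cons(b, 0), cons(a, h(cons(0, b))))))   [R3 at 2.1.1.2]
4. cons(b, q(pair(cons(b, 0), cons(a, h(cons(0, b))))))  →  cons(b, h(h(cons(0, b))))   [R5 at 2]
5. cons(b, h(h(cons(0, b))))  →  cons(b, h(cons(0, b)))   [R1 at 2]
6. cons(b, h(cons(0, b)))  →  cons(b, cons(0, b))   [R1 at 2]

cons(b, cons(0, b))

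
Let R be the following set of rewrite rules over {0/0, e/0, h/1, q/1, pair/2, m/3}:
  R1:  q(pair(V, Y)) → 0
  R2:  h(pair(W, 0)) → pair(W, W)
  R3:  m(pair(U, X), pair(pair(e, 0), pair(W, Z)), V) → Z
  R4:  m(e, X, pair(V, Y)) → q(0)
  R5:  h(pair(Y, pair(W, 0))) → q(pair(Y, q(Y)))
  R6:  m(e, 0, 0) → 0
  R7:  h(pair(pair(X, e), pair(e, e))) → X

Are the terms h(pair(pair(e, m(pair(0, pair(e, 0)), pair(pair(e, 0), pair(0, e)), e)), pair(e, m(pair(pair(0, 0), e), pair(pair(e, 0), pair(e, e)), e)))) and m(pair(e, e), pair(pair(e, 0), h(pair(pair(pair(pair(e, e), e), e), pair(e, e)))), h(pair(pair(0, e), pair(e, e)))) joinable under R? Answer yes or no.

yes — NF(t₁) = e, NF(t₂) = e

Reduce t₁ = h(pair(pair(e, m(pair(0, pair(e, 0)), pair(pair(e, 0), pair(0, e)), e)), pair(e, m(pair(pair(0, 0), e), pair(pair(e, 0), pair(e, e)), e)))):
1. h(pair(pair(e, m(pair(0, pair(e, 0)), pair(pair(e, 0), pair(0, e)), e)), pair(e, m(pair(pair(0, 0), e), pair(pair(e, 0), pair(e, e)), e))))  →  h(pair(pair(e, e), pair(e, m(pair(pair(0, 0), e), pair(pair(e, 0), pair(e, e)), e))))   [R3 at 1.1.2]
2. h(pair(pair(e, e), pair(e, m(pair(pair(0, 0), e), pair(pair(e, 0), pair(e, e)), e))))  →  h(pair(pair(e, e), pair(e, e)))   [R3 at 1.2.2]
3. h(pair(pair(e, e), pair(e, e)))  →  e   [R7 at ε]

Reduce t₂ = m(pair(e, e), pair(pair(e, 0), h(pair(pair(pair(pair(e, e), e), e), pair(e, e)))), h(pair(pair(0, e), pair(e, e)))):
1. m(pair(e, e), pair(pair(e, 0), h(pair(pair(pair(pair(e, e), e), e), pair(e, e)))), h(pair(pair(0, e), pair(e, e))))  →  m(pair(e, e), pair(pair(e, 0), pair(pair(e, e), e)), h(pair(pair(0, e), pair(e, e))))   [R7 at 2.2]
2. m(pair(e, e), pair(pair(e, 0), pair(pair(e, e), e)), h(pair(pair(0, e), pair(e, e))))  →  e   [R3 at ε]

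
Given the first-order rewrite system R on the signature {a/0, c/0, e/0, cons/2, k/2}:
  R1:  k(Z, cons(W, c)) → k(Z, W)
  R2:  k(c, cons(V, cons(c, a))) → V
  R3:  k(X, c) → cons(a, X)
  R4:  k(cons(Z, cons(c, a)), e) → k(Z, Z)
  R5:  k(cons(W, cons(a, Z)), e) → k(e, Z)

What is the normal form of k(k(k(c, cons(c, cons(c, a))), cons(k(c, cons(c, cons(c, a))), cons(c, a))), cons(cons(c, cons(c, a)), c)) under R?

1. k(k(k(c, cons(c, cons(c, a))), cons(k(c, cons(c, cons(c, a))), cons(c, a))), cons(cons(c, cons(c, a)), c))  →  k(k(k(c, cons(c, cons(c, a))), cons(k(c, cons(c, cons(c, a))), cons(c, a))), cons(c, cons(c, a)))   [R1 at ε]
2. k(k(k(c, cons(c, cons(c, a))), cons(k(c, cons(c, cons(c, a))), cons(c, a))), cons(c, cons(c, a)))  →  k(k(c, cons(k(c, cons(c, cons(c, a))), cons(c, a))), cons(c, cons(c, a)))   [R2 at 1.1]
3. k(k(c, cons(k(c, cons(c, cons(c, a))), cons(c, a))), cons(c, cons(c, a)))  →  k(k(c, cons(c, cons(c, a))), cons(c, cons(c, a)))   [R2 at 1]
4. k(k(c, cons(c, cons(c, a))), cons(c, cons(c, a)))  →  k(c, cons(c, cons(c, a)))   [R2 at 1]
5. k(c, cons(c, cons(c, a)))  →  c   [R2 at ε]

c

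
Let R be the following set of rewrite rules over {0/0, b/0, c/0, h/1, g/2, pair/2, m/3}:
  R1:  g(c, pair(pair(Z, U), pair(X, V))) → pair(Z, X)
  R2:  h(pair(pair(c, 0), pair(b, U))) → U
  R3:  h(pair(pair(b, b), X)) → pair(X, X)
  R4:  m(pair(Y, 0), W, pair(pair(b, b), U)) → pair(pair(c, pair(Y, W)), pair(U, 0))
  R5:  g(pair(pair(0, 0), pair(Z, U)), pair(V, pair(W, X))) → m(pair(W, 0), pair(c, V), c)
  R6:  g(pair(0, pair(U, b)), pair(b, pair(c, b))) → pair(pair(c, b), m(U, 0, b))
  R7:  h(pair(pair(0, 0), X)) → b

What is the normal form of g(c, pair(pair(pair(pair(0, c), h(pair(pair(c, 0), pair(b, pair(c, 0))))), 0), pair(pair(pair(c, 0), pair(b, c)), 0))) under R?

pair(pair(pair(0, c), pair(c, 0)), pair(pair(c, 0), pair(b, c)))

1. g(c, pair(pair(pair(pair(0, c), h(pair(pair(c, 0), pair(b, pair(c, 0))))), 0), pair(pair(pair(c, 0), pair(b, c)), 0)))  →  pair(pair(pair(0, c), h(pair(pair(c, 0), pair(b, pair(c, 0))))), pair(pair(c, 0), pair(b, c)))   [R1 at ε]
2. pair(pair(pair(0, c), h(pair(pair(c, 0), pair(b, pair(c, 0))))), pair(pair(c, 0), pair(b, c)))  →  pair(pair(pair(0, c), pair(c, 0)), pair(pair(c, 0), pair(b, c)))   [R2 at 1.2]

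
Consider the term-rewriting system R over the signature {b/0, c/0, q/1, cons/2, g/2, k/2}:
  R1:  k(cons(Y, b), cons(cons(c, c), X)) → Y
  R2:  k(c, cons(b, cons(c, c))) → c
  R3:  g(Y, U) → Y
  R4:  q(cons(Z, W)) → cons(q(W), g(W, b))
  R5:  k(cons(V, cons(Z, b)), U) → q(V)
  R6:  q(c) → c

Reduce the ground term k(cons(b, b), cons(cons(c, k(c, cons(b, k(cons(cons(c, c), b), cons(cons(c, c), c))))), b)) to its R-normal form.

1. k(cons(b, b), cons(cons(c, k(c, cons(b, k(cons(cons(c, c), b), cons(cons(c, c), c))))), b))  →  k(cons(b, b), cons(cons(c, k(c, cons(b, cons(c, c)))), b))   [R1 at 2.1.2.2.2]
2. k(cons(b, b), cons(cons(c, k(c, cons(b, cons(c, c)))), b))  →  k(cons(b, b), cons(cons(c, c), b))   [R2 at 2.1.2]
3. k(cons(b, b), cons(cons(c, c), b))  →  b   [R1 at ε]

b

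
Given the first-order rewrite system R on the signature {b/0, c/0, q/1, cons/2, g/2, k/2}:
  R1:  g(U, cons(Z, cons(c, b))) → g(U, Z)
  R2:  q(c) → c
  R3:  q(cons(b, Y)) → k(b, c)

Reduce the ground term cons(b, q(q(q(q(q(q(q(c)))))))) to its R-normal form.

cons(b, c)

1. cons(b, q(q(q(q(q(q(q(c))))))))  →  cons(b, q(q(q(q(q(q(c)))))))   [R2 at 2.1.1.1.1.1.1]
2. cons(b, q(q(q(q(q(q(c)))))))  →  cons(b, q(q(q(q(q(c))))))   [R2 at 2.1.1.1.1.1]
3. cons(b, q(q(q(q(q(c))))))  →  cons(b, q(q(q(q(c)))))   [R2 at 2.1.1.1.1]
4. cons(b, q(q(q(q(c)))))  →  cons(b, q(q(q(c))))   [R2 at 2.1.1.1]
5. cons(b, q(q(q(c))))  →  cons(b, q(q(c)))   [R2 at 2.1.1]
6. cons(b, q(q(c)))  →  cons(b, q(c))   [R2 at 2.1]
7. cons(b, q(c))  →  cons(b, c)   [R2 at 2]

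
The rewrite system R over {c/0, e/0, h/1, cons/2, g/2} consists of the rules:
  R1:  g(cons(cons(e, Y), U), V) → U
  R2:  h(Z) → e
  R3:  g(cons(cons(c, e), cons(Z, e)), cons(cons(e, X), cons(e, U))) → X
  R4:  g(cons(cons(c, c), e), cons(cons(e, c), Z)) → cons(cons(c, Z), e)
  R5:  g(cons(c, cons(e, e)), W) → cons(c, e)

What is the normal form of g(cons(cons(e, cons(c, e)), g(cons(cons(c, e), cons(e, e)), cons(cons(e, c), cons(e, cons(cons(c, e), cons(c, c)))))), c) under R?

1. g(cons(cons(e, cons(c, e)), g(cons(cons(c, e), cons(e, e)), cons(cons(e, c), cons(e, cons(cons(c, e), cons(c, c)))))), c)  →  g(cons(cons(c, e), cons(e, e)), cons(cons(e, c), cons(e, cons(cons(c, e), cons(c, c)))))   [R1 at ε]
2. g(cons(cons(c, e), cons(e, e)), cons(cons(e, c), cons(e, cons(cons(c, e), cons(c, c)))))  →  c   [R3 at ε]

c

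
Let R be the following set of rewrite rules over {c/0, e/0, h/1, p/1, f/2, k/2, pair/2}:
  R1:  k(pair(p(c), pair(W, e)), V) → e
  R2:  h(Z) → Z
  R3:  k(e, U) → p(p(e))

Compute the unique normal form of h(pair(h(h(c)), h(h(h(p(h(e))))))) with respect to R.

1. h(pair(h(h(c)), h(h(h(p(h(e)))))))  →  pair(h(h(c)), h(h(h(p(h(e))))))   [R2 at ε]
2. pair(h(h(c)), h(h(h(p(h(e))))))  →  pair(h(c), h(h(h(p(h(e))))))   [R2 at 1]
3. pair(h(c), h(h(h(p(h(e))))))  →  pair(c, h(h(h(p(h(e))))))   [R2 at 1]
4. pair(c, h(h(h(p(h(e))))))  →  pair(c, h(h(p(h(e)))))   [R2 at 2]
5. pair(c, h(h(p(h(e)))))  →  pair(c, h(p(h(e))))   [R2 at 2]
6. pair(c, h(p(h(e))))  →  pair(c, p(h(e)))   [R2 at 2]
7. pair(c, p(h(e)))  →  pair(c, p(e))   [R2 at 2.1]

pair(c, p(e))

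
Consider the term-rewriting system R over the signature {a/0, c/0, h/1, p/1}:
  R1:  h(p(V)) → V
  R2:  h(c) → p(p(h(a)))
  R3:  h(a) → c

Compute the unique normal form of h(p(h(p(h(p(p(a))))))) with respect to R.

1. h(p(h(p(h(p(p(a)))))))  →  h(p(h(p(p(a)))))   [R1 at ε]
2. h(p(h(p(p(a)))))  →  h(p(p(a)))   [R1 at ε]
3. h(p(p(a)))  →  p(a)   [R1 at ε]

p(a)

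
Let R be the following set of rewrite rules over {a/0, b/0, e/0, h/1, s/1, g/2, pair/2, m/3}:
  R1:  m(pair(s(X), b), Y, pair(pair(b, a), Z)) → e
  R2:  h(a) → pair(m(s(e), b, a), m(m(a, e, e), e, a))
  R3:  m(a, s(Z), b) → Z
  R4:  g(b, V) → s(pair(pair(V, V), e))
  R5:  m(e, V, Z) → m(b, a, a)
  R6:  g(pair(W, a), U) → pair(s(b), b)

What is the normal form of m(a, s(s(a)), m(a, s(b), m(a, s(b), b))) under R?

1. m(a, s(s(a)), m(a, s(b), m(a, s(b), b)))  →  m(a, s(s(a)), m(a, s(b), b))   [R3 at 3.3]
2. m(a, s(s(a)), m(a, s(b), b))  →  m(a, s(s(a)), b)   [R3 at 3]
3. m(a, s(s(a)), b)  →  s(a)   [R3 at ε]

s(a)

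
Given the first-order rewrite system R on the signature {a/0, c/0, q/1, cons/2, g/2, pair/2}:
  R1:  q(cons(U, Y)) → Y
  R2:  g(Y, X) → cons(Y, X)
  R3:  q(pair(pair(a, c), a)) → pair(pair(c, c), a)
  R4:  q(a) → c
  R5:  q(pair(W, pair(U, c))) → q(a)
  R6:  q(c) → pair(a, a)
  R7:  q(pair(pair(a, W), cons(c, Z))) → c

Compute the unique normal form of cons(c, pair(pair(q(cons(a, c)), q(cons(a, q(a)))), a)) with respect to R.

cons(c, pair(pair(c, c), a))

1. cons(c, pair(pair(q(cons(a, c)), q(cons(a, q(a)))), a))  →  cons(c, pair(pair(c, q(cons(a, q(a)))), a))   [R1 at 2.1.1]
2. cons(c, pair(pair(c, q(cons(a, q(a)))), a))  →  cons(c, pair(pair(c, q(a)), a))   [R1 at 2.1.2]
3. cons(c, pair(pair(c, q(a)), a))  →  cons(c, pair(pair(c, c), a))   [R4 at 2.1.2]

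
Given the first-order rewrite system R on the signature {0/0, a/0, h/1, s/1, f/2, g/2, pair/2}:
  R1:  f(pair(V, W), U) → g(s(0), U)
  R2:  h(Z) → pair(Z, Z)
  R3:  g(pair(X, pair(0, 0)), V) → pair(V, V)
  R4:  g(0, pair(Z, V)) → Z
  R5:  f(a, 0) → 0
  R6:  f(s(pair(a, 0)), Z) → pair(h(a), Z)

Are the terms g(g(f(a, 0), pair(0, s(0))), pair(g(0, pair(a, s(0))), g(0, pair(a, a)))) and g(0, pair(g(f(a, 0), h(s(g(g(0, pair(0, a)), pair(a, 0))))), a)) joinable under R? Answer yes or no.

no — NF(t₁) = a, NF(t₂) = s(a)

Reduce t₁ = g(g(f(a, 0), pair(0, s(0))), pair(g(0, pair(a, s(0))), g(0, pair(a, a)))):
1. g(g(f(a, 0), pair(0, s(0))), pair(g(0, pair(a, s(0))), g(0, pair(a, a))))  →  g(g(0, pair(0, s(0))), pair(g(0, pair(a, s(0))), g(0, pair(a, a))))   [R5 at 1.1]
2. g(g(0, pair(0, s(0))), pair(g(0, pair(a, s(0))), g(0, pair(a, a))))  →  g(0, pair(g(0, pair(a, s(0))), g(0, pair(a, a))))   [R4 at 1]
3. g(0, pair(g(0, pair(a, s(0))), g(0, pair(a, a))))  →  g(0, pair(a, s(0)))   [R4 at ε]
4. g(0, pair(a, s(0)))  →  a   [R4 at ε]

Reduce t₂ = g(0, pair(g(f(a, 0), h(s(g(g(0, pair(0, a)), pair(a, 0))))), a)):
1. g(0, pair(g(f(a, 0), h(s(g(g(0, pair(0, a)), pair(a, 0))))), a))  →  g(f(a, 0), h(s(g(g(0, pair(0, a)), pair(a, 0)))))   [R4 at ε]
2. g(f(a, 0), h(s(g(g(0, pair(0, a)), pair(a, 0)))))  →  g(0, h(s(g(g(0, pair(0, a)), pair(a, 0)))))   [R5 at 1]
3. g(0, h(s(g(g(0, pair(0, a)), pair(a, 0)))))  →  g(0, pair(s(g(g(0, pair(0, a)), pair(a, 0))), s(g(g(0, pair(0, a)), pair(a, 0)))))   [R2 at 2]
4. g(0, pair(s(g(g(0, pair(0, a)), pair(a, 0))), s(g(g(0, pair(0, a)), pair(a, 0)))))  →  s(g(g(0, pair(0, a)), pair(a, 0)))   [R4 at ε]
5. s(g(g(0, pair(0, a)), pair(a, 0)))  →  s(g(0, pair(a, 0)))   [R4 at 1.1]
6. s(g(0, pair(a, 0)))  →  s(a)   [R4 at 1]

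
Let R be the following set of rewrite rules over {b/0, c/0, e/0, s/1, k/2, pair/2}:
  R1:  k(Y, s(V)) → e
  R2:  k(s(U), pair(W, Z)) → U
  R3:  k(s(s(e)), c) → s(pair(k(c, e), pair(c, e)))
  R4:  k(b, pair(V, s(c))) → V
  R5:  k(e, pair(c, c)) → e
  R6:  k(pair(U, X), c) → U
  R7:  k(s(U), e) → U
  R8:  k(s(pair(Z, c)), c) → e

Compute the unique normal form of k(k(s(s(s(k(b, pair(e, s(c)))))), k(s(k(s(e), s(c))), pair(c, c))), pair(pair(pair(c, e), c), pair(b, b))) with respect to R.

s(e)

1. k(k(s(s(s(k(b, pair(e, s(c)))))), k(s(k(s(e), s(c))), pair(c, c))), pair(pair(pair(c, e), c), pair(b, b)))  →  k(k(s(s(s(e))), k(s(k(s(e), s(c))), pair(c, c))), pair(pair(pair(c, e), c), pair(b, b)))   [R4 at 1.1.1.1.1]
2. k(k(s(s(s(e))), k(s(k(s(e), s(c))), pair(c, c))), pair(pair(pair(c, e), c), pair(b, b)))  →  k(k(s(s(s(e))), k(s(e), s(c))), pair(pair(pair(c, e), c), pair(b, b)))   [R2 at 1.2]
3. k(k(s(s(s(e))), k(s(e), s(c))), pair(pair(pair(c, e), c), pair(b, b)))  →  k(k(s(s(s(e))), e), pair(pair(pair(c, e), c), pair(b, b)))   [R1 at 1.2]
4. k(k(s(s(s(e))), e), pair(pair(pair(c, e), c), pair(b, b)))  →  k(s(s(e)), pair(pair(pair(c, e), c), pair(b, b)))   [R7 at 1]
5. k(s(s(e)), pair(pair(pair(c, e), c), pair(b, b)))  →  s(e)   [R2 at ε]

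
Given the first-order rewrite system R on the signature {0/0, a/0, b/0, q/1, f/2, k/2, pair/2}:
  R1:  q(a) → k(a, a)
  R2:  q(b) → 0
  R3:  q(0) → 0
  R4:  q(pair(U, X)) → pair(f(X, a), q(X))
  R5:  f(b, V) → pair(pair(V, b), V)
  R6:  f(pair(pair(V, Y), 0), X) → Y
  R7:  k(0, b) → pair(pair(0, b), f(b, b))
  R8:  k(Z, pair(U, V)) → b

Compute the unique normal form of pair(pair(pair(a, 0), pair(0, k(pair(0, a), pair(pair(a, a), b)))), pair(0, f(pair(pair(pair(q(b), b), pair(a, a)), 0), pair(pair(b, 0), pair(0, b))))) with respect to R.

1. pair(pair(pair(a, 0), pair(0, k(pair(0, a), pair(pair(a, a), b)))), pair(0, f(pair(pair(pair(q(b), b), pair(a, a)), 0), pair(pair(b, 0), pair(0, b)))))  →  pair(pair(pair(a, 0), pair(0, b)), pair(0, f(pair(pair(pair(q(b), b), pair(a, a)), 0), pair(pair(b, 0), pair(0, b)))))   [R8 at 1.2.2]
2. pair(pair(pair(a, 0), pair(0, b)), pair(0, f(pair(pair(pair(q(b), b), pair(a, a)), 0), pair(pair(b, 0), pair(0, b)))))  →  pair(pair(pair(a, 0), pair(0, b)), pair(0, pair(a, a)))   [R6 at 2.2]

pair(pair(pair(a, 0), pair(0, b)), pair(0, pair(a, a)))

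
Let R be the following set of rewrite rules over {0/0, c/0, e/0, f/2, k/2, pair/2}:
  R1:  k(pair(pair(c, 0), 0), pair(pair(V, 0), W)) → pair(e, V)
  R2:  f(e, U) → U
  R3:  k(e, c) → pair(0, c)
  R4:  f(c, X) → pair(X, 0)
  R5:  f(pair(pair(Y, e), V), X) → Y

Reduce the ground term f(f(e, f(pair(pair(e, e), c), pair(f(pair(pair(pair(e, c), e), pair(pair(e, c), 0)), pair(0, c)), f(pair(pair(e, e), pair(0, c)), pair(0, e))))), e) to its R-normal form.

1. f(f(e, f(pair(pair(e, e), c), pair(f(pair(pair(pair(e, c), e), pair(pair(e, c), 0)), pair(0, c)), f(pair(pair(e, e), pair(0, c)), pair(0, e))))), e)  →  f(f(pair(pair(e, e), c), pair(f(pair(pair(pair(e, c), e), pair(pair(e, c), 0)), pair(0, c)), f(pair(pair(e, e), pair(0, c)), pair(0, e)))), e)   [R2 at 1]
2. f(f(pair(pair(e, e), c), pair(f(pair(pair(pair(e, c), e), pair(pair(e, c), 0)), pair(0, c)), f(pair(pair(e, e), pair(0, c)), pair(0, e)))), e)  →  f(e, e)   [R5 at 1]
3. f(e, e)  →  e   [R2 at ε]

e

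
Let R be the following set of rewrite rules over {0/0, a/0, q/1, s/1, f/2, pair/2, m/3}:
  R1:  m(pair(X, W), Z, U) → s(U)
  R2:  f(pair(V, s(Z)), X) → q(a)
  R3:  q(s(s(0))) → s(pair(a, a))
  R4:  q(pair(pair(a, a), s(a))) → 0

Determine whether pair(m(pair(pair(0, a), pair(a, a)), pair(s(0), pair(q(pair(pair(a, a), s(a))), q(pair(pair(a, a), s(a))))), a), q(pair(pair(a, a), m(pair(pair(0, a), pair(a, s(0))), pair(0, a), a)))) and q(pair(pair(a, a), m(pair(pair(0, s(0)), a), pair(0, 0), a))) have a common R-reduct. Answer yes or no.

no — NF(t₁) = pair(s(a), 0), NF(t₂) = 0

Reduce t₁ = pair(m(pair(pair(0, a), pair(a, a)), pair(s(0), pair(q(pair(pair(a, a), s(a))), q(pair(pair(a, a), s(a))))), a), q(pair(pair(a, a), m(pair(pair(0, a), pair(a, s(0))), pair(0, a), a)))):
1. pair(m(pair(pair(0, a), pair(a, a)), pair(s(0), pair(q(pair(pair(a, a), s(a))), q(pair(pair(a, a), s(a))))), a), q(pair(pair(a, a), m(pair(pair(0, a), pair(a, s(0))), pair(0, a), a))))  →  pair(s(a), q(pair(pair(a, a), m(pair(pair(0, a), pair(a, s(0))), pair(0, a), a))))   [R1 at 1]
2. pair(s(a), q(pair(pair(a, a), m(pair(pair(0, a), pair(a, s(0))), pair(0, a), a))))  →  pair(s(a), q(pair(pair(a, a), s(a))))   [R1 at 2.1.2]
3. pair(s(a), q(pair(pair(a, a), s(a))))  →  pair(s(a), 0)   [R4 at 2]

Reduce t₂ = q(pair(pair(a, a), m(pair(pair(0, s(0)), a), pair(0, 0), a))):
1. q(pair(pair(a, a), m(pair(pair(0, s(0)), a), pair(0, 0), a)))  →  q(pair(pair(a, a), s(a)))   [R1 at 1.2]
2. q(pair(pair(a, a), s(a)))  →  0   [R4 at ε]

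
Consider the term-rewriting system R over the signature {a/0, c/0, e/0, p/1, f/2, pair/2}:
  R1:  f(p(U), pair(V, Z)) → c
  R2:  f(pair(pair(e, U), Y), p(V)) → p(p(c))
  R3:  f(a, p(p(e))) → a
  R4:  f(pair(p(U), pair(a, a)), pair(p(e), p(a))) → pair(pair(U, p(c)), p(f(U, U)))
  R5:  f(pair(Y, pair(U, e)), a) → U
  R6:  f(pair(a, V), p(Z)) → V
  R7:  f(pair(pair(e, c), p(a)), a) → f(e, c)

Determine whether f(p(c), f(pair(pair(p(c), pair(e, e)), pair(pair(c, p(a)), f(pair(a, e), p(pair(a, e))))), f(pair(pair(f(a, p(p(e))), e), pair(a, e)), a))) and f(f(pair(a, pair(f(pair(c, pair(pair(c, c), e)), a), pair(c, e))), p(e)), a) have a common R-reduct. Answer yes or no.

yes — NF(t₁) = c, NF(t₂) = c

Reduce t₁ = f(p(c), f(pair(pair(p(c), pair(e, e)), pair(pair(c, p(a)), f(pair(a, e), p(pair(a, e))))), f(pair(pair(f(a, p(p(e))), e), pair(a, e)), a))):
1. f(p(c), f(pair(pair(p(c), pair(e, e)), pair(pair(c, p(a)), f(pair(a, e), p(pair(a, e))))), f(pair(pair(f(a, p(p(e))), e), pair(a, e)), a)))  →  f(p(c), f(pair(pair(p(c), pair(e, e)), pair(pair(c, p(a)), e)), f(pair(pair(f(a, p(p(e))), e), pair(a, e)), a)))   [R6 at 2.1.2.2]
2. f(p(c), f(pair(pair(p(c), pair(e, e)), pair(pair(c, p(a)), e)), f(pair(pair(f(a, p(p(e))), e), pair(a, e)), a)))  →  f(p(c), f(pair(pair(p(c), pair(e, e)), pair(pair(c, p(a)), e)), a))   [R5 at 2.2]
3. f(p(c), f(pair(pair(p(c), pair(e, e)), pair(pair(c, p(a)), e)), a))  →  f(p(c), pair(c, p(a)))   [R5 at 2]
4. f(p(c), pair(c, p(a)))  →  c   [R1 at ε]

Reduce t₂ = f(f(pair(a, pair(f(pair(c, pair(pair(c, c), e)), a), pair(c, e))), p(e)), a):
1. f(f(pair(a, pair(f(pair(c, pair(pair(c, c), e)), a), pair(c, e))), p(e)), a)  →  f(pair(f(pair(c, pair(pair(c, c), e)), a), pair(c, e)), a)   [R6 at 1]
2. f(pair(f(pair(c, pair(pair(c, c), e)), a), pair(c, e)), a)  →  c   [R5 at ε]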